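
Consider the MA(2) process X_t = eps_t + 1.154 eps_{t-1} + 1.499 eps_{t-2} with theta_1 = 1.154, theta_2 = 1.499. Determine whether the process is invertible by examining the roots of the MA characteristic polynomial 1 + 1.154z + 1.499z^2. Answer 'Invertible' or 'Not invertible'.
\text{Not invertible}

The MA(q) characteristic polynomial is P(z) = 1 + 1.154z + 1.499z^2.
Invertibility requires all roots to lie outside the unit circle, i.e. |z| > 1 for every root.
Set 1 + (1.154) z + (1.499) z^2 = 0, i.e. a z^2 + b z + c = 0 with a = 1.499, b = 1.154, c = 1.
Discriminant D = b^2 - 4ac = (1.154)^2 - 4*(1.499)*1 = 1.331716 - (5.996) = -4.664284.
D < 0, so the roots are the complex-conjugate pair z = (-b +/- i sqrt(-D)) / (2a) = -0.3849 +/- 0.7204i.
For a conjugate pair |z|^2 = z * conj(z) = (product of roots) = c/a = 1/(1.499) = 0.667111, so |z| = sqrt(0.667111) = 0.8168 for both roots.
Moduli of all roots: 0.8168, 0.8168.
All moduli strictly greater than 1? No.
Verdict: Not invertible.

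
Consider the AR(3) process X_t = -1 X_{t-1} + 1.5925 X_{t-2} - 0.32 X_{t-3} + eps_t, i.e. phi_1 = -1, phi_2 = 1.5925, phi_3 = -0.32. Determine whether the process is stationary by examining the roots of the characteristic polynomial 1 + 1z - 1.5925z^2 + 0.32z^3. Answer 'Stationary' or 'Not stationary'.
\text{Not stationary}

The AR(p) characteristic polynomial is P(z) = 1 + 1z - 1.5925z^2 + 0.32z^3.
Stationarity requires all roots to lie outside the unit circle, i.e. |z| > 1 for every root.
Degree 3: look for a simple real root z0 first, then factor out (1 - z/z0) and solve the remaining quadratic.
Testing z0 = 4: P(4) = 1 + (1)(4) + (-1.5925)(4)^2 + (0.32)(4)^3
  = 1 + (4) + (-25.48) + (20.48) = 0.  So z_0 = 4 is a root, |z_0| = 4.
Divide out the factor (1 - 0.25 z) = (1 - z/z0) (since 1/z0 = 0.25):
  P(z) = (1 - 0.25 z)(1 + (1.25) z + (-1.28) z^2)
  [check: z-coef 1.25 - (0.25) = 1; z^2-coef -1.28 - (0.25)(1.25) = -1.5925; z^3-coef -(0.25)(-1.28) = 0.32.]
Remaining roots from the quadratic factor 1 + (1.25) z + (-1.28) z^2:
  Set 1 + (1.25) z + (-1.28) z^2 = 0, i.e. a z^2 + b z + c = 0 with a = -1.28, b = 1.25, c = 1.
  Discriminant D = b^2 - 4ac = (1.25)^2 - 4*(-1.28)*1 = 1.5625 - (-5.12) = 6.6825.
  D >= 0, so the roots are real: z = (-b +/- sqrt(D)) / (2a) = (-1.25 +/- 2.585053) / (-2.56).
    z_1 = (-1.25 + 2.585053) / (-2.56) = -0.5215,   |z_1| = 0.5215.
    z_2 = (-1.25 - 2.585053) / (-2.56) = 1.4981,   |z_2| = 1.4981.
Moduli of all roots: 4.0000, 0.5215, 1.4981.
All moduli strictly greater than 1? No.
Verdict: Not stationary.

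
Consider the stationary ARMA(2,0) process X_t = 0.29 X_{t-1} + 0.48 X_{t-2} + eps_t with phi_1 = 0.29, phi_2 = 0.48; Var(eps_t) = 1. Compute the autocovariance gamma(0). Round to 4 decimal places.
\gamma(0) = 1.8859

Multiply the model equation by X_{t-k} and take expectations. With theta_0 = psi_0 = 1 and psi_j the MA(infinity) weights, this gives
  gamma(k) - sum_i phi_i gamma(k-i) = c_k,
  c_k = sigma^2 * sum_{j=k..q} theta_j psi_{j-k}   (c_k = 0 for k > q),
using gamma(-m) = gamma(m).
Pure AR (q = 0): c_0 = sigma^2 = 1, c_k = 0 for k >= 1.
Equations for k = 0, 1, 2 (AR order 2, c_2 = 0):
  (E0) gamma(0) = phi_1 gamma(1) + phi_2 gamma(2) + c_0
  (E1) gamma(1) = phi_1 gamma(0) + phi_2 gamma(1) + c_1
  (E2) gamma(2) = phi_1 gamma(1) + phi_2 gamma(0)
From (E1): gamma(1) = A gamma(0) + B with
  A = phi_1 / (1 - phi_2) = 0.29 / 0.52 = 0.557692,   B = c_1 / (1 - phi_2) = 0 / 0.52 = 0.
Insert (E2) into (E0): gamma(0) (1 - phi_2^2) = phi_1 (1 + phi_2) gamma(1) + c_0.
  phi_1 (1 + phi_2) = (0.29)(1.48) = 0.4292,   1 - phi_2^2 = 0.7696.
Replace gamma(1) by A gamma(0) + B and collect gamma(0):
  gamma(0) [0.7696 - (0.4292)(0.557692)] = c_0 = 1
  gamma(0) * 0.530238 = 1
  gamma(0) = 1 / 0.530238 = 1.885944.
Therefore gamma(0) = 1.8859 (to 4 decimal places).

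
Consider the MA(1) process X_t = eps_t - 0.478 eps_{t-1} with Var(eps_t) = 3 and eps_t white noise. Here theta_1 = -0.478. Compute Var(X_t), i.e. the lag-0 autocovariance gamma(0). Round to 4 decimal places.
\gamma(0) = 3.6855

For an MA(q) process X_t = eps_t + sum_i theta_i eps_{t-i} with
Var(eps_t) = sigma^2, the variance is
  gamma(0) = sigma^2 * (1 + sum_i theta_i^2).
  sum_i theta_i^2 = (-0.478)^2 = 0.228484.
  gamma(0) = 3 * (1 + 0.228484) = 3 * 1.228484 = 3.685452, which rounds to 3.6855.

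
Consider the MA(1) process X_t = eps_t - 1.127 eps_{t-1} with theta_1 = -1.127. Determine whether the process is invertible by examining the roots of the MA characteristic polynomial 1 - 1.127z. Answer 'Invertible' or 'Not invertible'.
\text{Not invertible}

The MA(q) characteristic polynomial is P(z) = 1 - 1.127z.
Invertibility requires all roots to lie outside the unit circle, i.e. |z| > 1 for every root.
This is linear in z: 1 + (-1.127) z = 0  =>  z = -1/(-1.127) = 0.887311,  |z| = 0.887311.
Moduli of all roots: 0.8873.
All moduli strictly greater than 1? No.
Verdict: Not invertible.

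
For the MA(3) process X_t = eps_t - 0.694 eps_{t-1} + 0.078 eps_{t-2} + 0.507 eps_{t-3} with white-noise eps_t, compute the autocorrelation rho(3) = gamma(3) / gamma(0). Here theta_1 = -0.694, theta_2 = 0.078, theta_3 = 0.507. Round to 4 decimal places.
\rho(3) = 0.2906

For an MA(q) process with theta_0 = 1, the autocovariance is
  gamma(k) = sigma^2 * sum_{i=0..q-k} theta_i * theta_{i+k},
and rho(k) = gamma(k) / gamma(0). Sigma^2 cancels.
  numerator   = (1)*(0.507) = 0.507.
  denominator = (1)^2 + (-0.694)^2 + (0.078)^2 + (0.507)^2 = 1.744769.
  rho(3) = 0.507 / 1.744769 = 0.2906.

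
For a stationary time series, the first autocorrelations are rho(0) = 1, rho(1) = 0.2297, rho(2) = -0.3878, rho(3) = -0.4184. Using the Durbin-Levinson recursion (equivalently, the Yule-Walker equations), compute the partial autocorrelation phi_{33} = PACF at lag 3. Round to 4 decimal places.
\phi_{33} = -0.2439

The PACF at lag k is phi_{kk}, the last component of the solution
to the Yule-Walker system G_k phi = r_k where
  (G_k)_{ij} = rho(|i - j|), (r_k)_i = rho(i), i,j = 1..k.
Equivalently, Durbin-Levinson gives phi_{kk} iteratively:
  phi_{11} = rho(1)
  phi_{kk} = [rho(k) - sum_{j=1..k-1} phi_{k-1,j} rho(k-j)]
            / [1 - sum_{j=1..k-1} phi_{k-1,j} rho(j)],
  phi_{k,j} = phi_{k-1,j} - phi_{kk} phi_{k-1,k-j},  j = 1..k-1.
Step k = 1:
  phi_11 = rho(1) = 0.2297.
Step k = 2:
  phi_22 = [rho(2) - phi_11 rho(1)] / [1 - phi_11 rho(1)] = [-0.3878 - (0.2297)(0.2297)] / [1 - (0.2297)(0.2297)]
         = -0.44056209 / 0.94723791 = -0.465102.
  Update: phi_21 = phi_11 - phi_22 phi_11 = 0.2297 - (-0.465102)(0.2297) = 0.336534.
Step k = 3:
  phi_33 = [rho(3) - phi_21 rho(2) - phi_22 rho(1)] / [1 - phi_21 rho(1) - phi_22 rho(2)]
    numerator   = -0.4184 - (0.336534)(-0.3878) - (-0.465102)(0.2297) = -0.18105827
    denominator = 1 - (0.336534)(0.2297) - (-0.465102)(-0.3878) = 0.74233167
  phi_33 = -0.18105827 / 0.74233167 = -0.2439.
Therefore phi_{33} = -0.2439.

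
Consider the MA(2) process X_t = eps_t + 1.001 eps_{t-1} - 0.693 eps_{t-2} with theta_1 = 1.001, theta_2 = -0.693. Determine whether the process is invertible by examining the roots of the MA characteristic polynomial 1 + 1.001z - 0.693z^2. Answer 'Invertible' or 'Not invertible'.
\text{Not invertible}

The MA(q) characteristic polynomial is P(z) = 1 + 1.001z - 0.693z^2.
Invertibility requires all roots to lie outside the unit circle, i.e. |z| > 1 for every root.
Set 1 + (1.001) z + (-0.693) z^2 = 0, i.e. a z^2 + b z + c = 0 with a = -0.693, b = 1.001, c = 1.
Discriminant D = b^2 - 4ac = (1.001)^2 - 4*(-0.693)*1 = 1.002001 - (-2.772) = 3.774001.
D >= 0, so the roots are real: z = (-b +/- sqrt(D)) / (2a) = (-1.001 +/- 1.942679) / (-1.386).
  z_1 = (-1.001 + 1.942679) / (-1.386) = -0.6794,   |z_1| = 0.6794.
  z_2 = (-1.001 - 1.942679) / (-1.386) = 2.1239,   |z_2| = 2.1239.
Moduli of all roots: 0.6794, 2.1239.
All moduli strictly greater than 1? No.
Verdict: Not invertible.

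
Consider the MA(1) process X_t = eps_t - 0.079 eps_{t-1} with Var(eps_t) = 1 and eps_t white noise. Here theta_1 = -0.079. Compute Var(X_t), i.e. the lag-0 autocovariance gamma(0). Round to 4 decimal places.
\gamma(0) = 1.0062

For an MA(q) process X_t = eps_t + sum_i theta_i eps_{t-i} with
Var(eps_t) = sigma^2, the variance is
  gamma(0) = sigma^2 * (1 + sum_i theta_i^2).
  sum_i theta_i^2 = (-0.079)^2 = 0.006241.
  gamma(0) = 1 * (1 + 0.006241) = 1 * 1.006241 = 1.006241, which rounds to 1.0062.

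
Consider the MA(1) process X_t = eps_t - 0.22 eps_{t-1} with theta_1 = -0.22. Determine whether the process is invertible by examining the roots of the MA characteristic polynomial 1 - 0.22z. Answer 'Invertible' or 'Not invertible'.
\text{Invertible}

The MA(q) characteristic polynomial is P(z) = 1 - 0.22z.
Invertibility requires all roots to lie outside the unit circle, i.e. |z| > 1 for every root.
This is linear in z: 1 + (-0.22) z = 0  =>  z = -1/(-0.22) = 4.545455,  |z| = 4.545455.
Moduli of all roots: 4.5455.
All moduli strictly greater than 1? Yes.
Verdict: Invertible.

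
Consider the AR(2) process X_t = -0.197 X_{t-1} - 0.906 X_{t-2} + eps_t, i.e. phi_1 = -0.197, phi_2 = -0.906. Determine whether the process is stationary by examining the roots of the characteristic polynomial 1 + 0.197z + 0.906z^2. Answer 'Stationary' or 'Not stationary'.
\text{Stationary}

The AR(p) characteristic polynomial is P(z) = 1 + 0.197z + 0.906z^2.
Stationarity requires all roots to lie outside the unit circle, i.e. |z| > 1 for every root.
Set 1 + (0.197) z + (0.906) z^2 = 0, i.e. a z^2 + b z + c = 0 with a = 0.906, b = 0.197, c = 1.
Discriminant D = b^2 - 4ac = (0.197)^2 - 4*(0.906)*1 = 0.038809 - (3.624) = -3.585191.
D < 0, so the roots are the complex-conjugate pair z = (-b +/- i sqrt(-D)) / (2a) = -0.1087 +/- 1.045i.
For a conjugate pair |z|^2 = z * conj(z) = (product of roots) = c/a = 1/(0.906) = 1.103753, so |z| = sqrt(1.103753) = 1.0506 for both roots.
Moduli of all roots: 1.0506, 1.0506.
All moduli strictly greater than 1? Yes.
Verdict: Stationary.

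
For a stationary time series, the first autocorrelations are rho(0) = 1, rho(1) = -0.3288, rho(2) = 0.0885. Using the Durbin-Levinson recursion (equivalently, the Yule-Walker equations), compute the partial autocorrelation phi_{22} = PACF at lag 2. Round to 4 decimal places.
\phi_{22} = -0.0220

The PACF at lag k is phi_{kk}, the last component of the solution
to the Yule-Walker system G_k phi = r_k where
  (G_k)_{ij} = rho(|i - j|), (r_k)_i = rho(i), i,j = 1..k.
Equivalently, Durbin-Levinson gives phi_{kk} iteratively:
  phi_{11} = rho(1)
  phi_{kk} = [rho(k) - sum_{j=1..k-1} phi_{k-1,j} rho(k-j)]
            / [1 - sum_{j=1..k-1} phi_{k-1,j} rho(j)],
  phi_{k,j} = phi_{k-1,j} - phi_{kk} phi_{k-1,k-j},  j = 1..k-1.
Step k = 1:
  phi_11 = rho(1) = -0.3288.
Step k = 2:
  phi_22 = [rho(2) - phi_11 rho(1)] / [1 - phi_11 rho(1)] = [0.0885 - (-0.3288)(-0.3288)] / [1 - (-0.3288)(-0.3288)]
         = -0.01960944 / 0.89189056 = -0.022.
Therefore phi_{22} = -0.0220.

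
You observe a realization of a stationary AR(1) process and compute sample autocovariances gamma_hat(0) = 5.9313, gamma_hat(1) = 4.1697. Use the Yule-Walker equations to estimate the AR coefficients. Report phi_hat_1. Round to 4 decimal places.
\hat\phi_{1} = 0.7030

The Yule-Walker equations for an AR(p) process read, in matrix form,
  Gamma_p phi = r_p,   with   (Gamma_p)_{ij} = gamma(|i - j|),
                       (r_p)_i = gamma(i),   i,j = 1..p.
Substitute the sample gammas (Toeplitz matrix and right-hand side of size 1):
  Gamma_p = [[5.9313]]
  r_p     = [4.1697]
With p = 1 this is the single equation gamma(0) phi_1 = gamma(1):
  phi_hat_1 = gamma(1) / gamma(0) = 4.1697 / 5.9313 = 0.7030.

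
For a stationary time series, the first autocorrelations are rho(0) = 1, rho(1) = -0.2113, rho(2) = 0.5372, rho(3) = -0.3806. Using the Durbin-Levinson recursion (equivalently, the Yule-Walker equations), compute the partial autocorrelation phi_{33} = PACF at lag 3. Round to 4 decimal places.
\phi_{33} = -0.3089

The PACF at lag k is phi_{kk}, the last component of the solution
to the Yule-Walker system G_k phi = r_k where
  (G_k)_{ij} = rho(|i - j|), (r_k)_i = rho(i), i,j = 1..k.
Equivalently, Durbin-Levinson gives phi_{kk} iteratively:
  phi_{11} = rho(1)
  phi_{kk} = [rho(k) - sum_{j=1..k-1} phi_{k-1,j} rho(k-j)]
            / [1 - sum_{j=1..k-1} phi_{k-1,j} rho(j)],
  phi_{k,j} = phi_{k-1,j} - phi_{kk} phi_{k-1,k-j},  j = 1..k-1.
Step k = 1:
  phi_11 = rho(1) = -0.2113.
Step k = 2:
  phi_22 = [rho(2) - phi_11 rho(1)] / [1 - phi_11 rho(1)] = [0.5372 - (-0.2113)(-0.2113)] / [1 - (-0.2113)(-0.2113)]
         = 0.49255231 / 0.95535231 = 0.515571.
  Update: phi_21 = phi_11 - phi_22 phi_11 = -0.2113 - (0.515571)(-0.2113) = -0.10236.
Step k = 3:
  phi_33 = [rho(3) - phi_21 rho(2) - phi_22 rho(1)] / [1 - phi_21 rho(1) - phi_22 rho(2)]
    numerator   = -0.3806 - (-0.10236)(0.5372) - (0.515571)(-0.2113) = -0.2166721
    denominator = 1 - (-0.10236)(-0.2113) - (0.515571)(0.5372) = 0.70140644
  phi_33 = -0.2166721 / 0.70140644 = -0.3089.
Therefore phi_{33} = -0.3089.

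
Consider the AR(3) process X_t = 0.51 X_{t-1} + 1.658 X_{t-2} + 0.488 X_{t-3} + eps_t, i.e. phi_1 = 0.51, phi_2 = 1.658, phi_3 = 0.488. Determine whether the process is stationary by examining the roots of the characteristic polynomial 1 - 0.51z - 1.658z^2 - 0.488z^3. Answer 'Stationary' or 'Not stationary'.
\text{Not stationary}

The AR(p) characteristic polynomial is P(z) = 1 - 0.51z - 1.658z^2 - 0.488z^3.
Stationarity requires all roots to lie outside the unit circle, i.e. |z| > 1 for every root.
Degree 3: look for a simple real root z0 first, then factor out (1 - z/z0) and solve the remaining quadratic.
Testing z0 = -1.25: P(-1.25) = 1 + (-0.51)(-1.25) + (-1.658)(-1.25)^2 + (-0.488)(-1.25)^3
  = 1 + (0.6375) + (-2.590625) + (0.953125) = 0.  So z_0 = -1.25 is a root, |z_0| = 1.25.
Divide out the factor (1 + 0.8 z) = (1 - z/z0) (since 1/z0 = -0.8):
  P(z) = (1 + 0.8 z)(1 + (-1.31) z + (-0.61) z^2)
  [check: z-coef -1.31 - (-0.8) = -0.51; z^2-coef -0.61 - (-0.8)(-1.31) = -1.658; z^3-coef -(-0.8)(-0.61) = -0.488.]
Remaining roots from the quadratic factor 1 + (-1.31) z + (-0.61) z^2:
  Set 1 + (-1.31) z + (-0.61) z^2 = 0, i.e. a z^2 + b z + c = 0 with a = -0.61, b = -1.31, c = 1.
  Discriminant D = b^2 - 4ac = (-1.31)^2 - 4*(-0.61)*1 = 1.7161 - (-2.44) = 4.1561.
  D >= 0, so the roots are real: z = (-b +/- sqrt(D)) / (2a) = (1.31 +/- 2.038652) / (-1.22).
    z_1 = (1.31 + 2.038652) / (-1.22) = -2.7448,   |z_1| = 2.7448.
    z_2 = (1.31 - 2.038652) / (-1.22) = 0.5973,   |z_2| = 0.5973.
Moduli of all roots: 1.2500, 2.7448, 0.5973.
All moduli strictly greater than 1? No.
Verdict: Not stationary.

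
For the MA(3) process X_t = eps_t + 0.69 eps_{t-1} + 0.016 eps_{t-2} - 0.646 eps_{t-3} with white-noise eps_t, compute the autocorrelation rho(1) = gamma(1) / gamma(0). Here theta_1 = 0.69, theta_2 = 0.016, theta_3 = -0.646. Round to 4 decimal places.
\rho(1) = 0.3647

For an MA(q) process with theta_0 = 1, the autocovariance is
  gamma(k) = sigma^2 * sum_{i=0..q-k} theta_i * theta_{i+k},
and rho(k) = gamma(k) / gamma(0). Sigma^2 cancels.
  numerator   = (1)*(0.69) + (0.69)*(0.016) + (0.016)*(-0.646) = 0.690704.
  denominator = (1)^2 + (0.69)^2 + (0.016)^2 + (-0.646)^2 = 1.893672.
  rho(1) = 0.690704 / 1.893672 = 0.3647.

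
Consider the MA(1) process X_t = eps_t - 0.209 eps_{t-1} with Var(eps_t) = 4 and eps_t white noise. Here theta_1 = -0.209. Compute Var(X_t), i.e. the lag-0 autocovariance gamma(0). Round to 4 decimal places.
\gamma(0) = 4.1747

For an MA(q) process X_t = eps_t + sum_i theta_i eps_{t-i} with
Var(eps_t) = sigma^2, the variance is
  gamma(0) = sigma^2 * (1 + sum_i theta_i^2).
  sum_i theta_i^2 = (-0.209)^2 = 0.043681.
  gamma(0) = 4 * (1 + 0.043681) = 4 * 1.043681 = 4.174724, which rounds to 4.1747.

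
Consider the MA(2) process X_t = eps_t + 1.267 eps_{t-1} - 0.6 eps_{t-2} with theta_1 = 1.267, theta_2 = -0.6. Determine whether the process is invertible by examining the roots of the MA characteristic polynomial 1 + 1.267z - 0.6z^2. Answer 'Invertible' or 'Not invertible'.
\text{Not invertible}

The MA(q) characteristic polynomial is P(z) = 1 + 1.267z - 0.6z^2.
Invertibility requires all roots to lie outside the unit circle, i.e. |z| > 1 for every root.
Set 1 + (1.267) z + (-0.6) z^2 = 0, i.e. a z^2 + b z + c = 0 with a = -0.6, b = 1.267, c = 1.
Discriminant D = b^2 - 4ac = (1.267)^2 - 4*(-0.6)*1 = 1.605289 - (-2.4) = 4.005289.
D >= 0, so the roots are real: z = (-b +/- sqrt(D)) / (2a) = (-1.267 +/- 2.001322) / (-1.2).
  z_1 = (-1.267 + 2.001322) / (-1.2) = -0.6119,   |z_1| = 0.6119.
  z_2 = (-1.267 - 2.001322) / (-1.2) = 2.7236,   |z_2| = 2.7236.
Moduli of all roots: 0.6119, 2.7236.
All moduli strictly greater than 1? No.
Verdict: Not invertible.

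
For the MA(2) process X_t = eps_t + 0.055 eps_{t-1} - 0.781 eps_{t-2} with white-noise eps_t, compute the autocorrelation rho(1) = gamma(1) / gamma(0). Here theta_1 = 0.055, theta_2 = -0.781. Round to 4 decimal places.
\rho(1) = 0.0075

For an MA(q) process with theta_0 = 1, the autocovariance is
  gamma(k) = sigma^2 * sum_{i=0..q-k} theta_i * theta_{i+k},
and rho(k) = gamma(k) / gamma(0). Sigma^2 cancels.
  numerator   = (1)*(0.055) + (0.055)*(-0.781) = 0.012045.
  denominator = (1)^2 + (0.055)^2 + (-0.781)^2 = 1.612986.
  rho(1) = 0.012045 / 1.612986 = 0.0075.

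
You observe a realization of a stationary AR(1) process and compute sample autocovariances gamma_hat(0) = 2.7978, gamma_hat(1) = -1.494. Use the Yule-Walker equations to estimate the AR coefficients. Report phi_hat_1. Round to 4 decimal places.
\hat\phi_{1} = -0.5340

The Yule-Walker equations for an AR(p) process read, in matrix form,
  Gamma_p phi = r_p,   with   (Gamma_p)_{ij} = gamma(|i - j|),
                       (r_p)_i = gamma(i),   i,j = 1..p.
Substitute the sample gammas (Toeplitz matrix and right-hand side of size 1):
  Gamma_p = [[2.7978]]
  r_p     = [-1.494]
With p = 1 this is the single equation gamma(0) phi_1 = gamma(1):
  phi_hat_1 = gamma(1) / gamma(0) = -1.494 / 2.7978 = -0.5340.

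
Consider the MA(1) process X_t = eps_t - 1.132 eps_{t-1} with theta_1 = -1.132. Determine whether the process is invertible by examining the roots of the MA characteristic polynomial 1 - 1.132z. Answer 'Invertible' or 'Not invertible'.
\text{Not invertible}

The MA(q) characteristic polynomial is P(z) = 1 - 1.132z.
Invertibility requires all roots to lie outside the unit circle, i.e. |z| > 1 for every root.
This is linear in z: 1 + (-1.132) z = 0  =>  z = -1/(-1.132) = 0.883392,  |z| = 0.883392.
Moduli of all roots: 0.8834.
All moduli strictly greater than 1? No.
Verdict: Not invertible.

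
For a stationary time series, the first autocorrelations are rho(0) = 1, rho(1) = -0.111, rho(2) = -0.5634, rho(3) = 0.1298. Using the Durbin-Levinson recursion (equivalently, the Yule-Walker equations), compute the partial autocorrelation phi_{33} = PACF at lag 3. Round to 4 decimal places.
\phi_{33} = -0.0520

The PACF at lag k is phi_{kk}, the last component of the solution
to the Yule-Walker system G_k phi = r_k where
  (G_k)_{ij} = rho(|i - j|), (r_k)_i = rho(i), i,j = 1..k.
Equivalently, Durbin-Levinson gives phi_{kk} iteratively:
  phi_{11} = rho(1)
  phi_{kk} = [rho(k) - sum_{j=1..k-1} phi_{k-1,j} rho(k-j)]
            / [1 - sum_{j=1..k-1} phi_{k-1,j} rho(j)],
  phi_{k,j} = phi_{k-1,j} - phi_{kk} phi_{k-1,k-j},  j = 1..k-1.
Step k = 1:
  phi_11 = rho(1) = -0.111.
Step k = 2:
  phi_22 = [rho(2) - phi_11 rho(1)] / [1 - phi_11 rho(1)] = [-0.5634 - (-0.111)(-0.111)] / [1 - (-0.111)(-0.111)]
         = -0.575721 / 0.987679 = -0.582903.
  Update: phi_21 = phi_11 - phi_22 phi_11 = -0.111 - (-0.582903)(-0.111) = -0.175702.
Step k = 3:
  phi_33 = [rho(3) - phi_21 rho(2) - phi_22 rho(1)] / [1 - phi_21 rho(1) - phi_22 rho(2)]
    numerator   = 0.1298 - (-0.175702)(-0.5634) - (-0.582903)(-0.111) = -0.03389286
    denominator = 1 - (-0.175702)(-0.111) - (-0.582903)(-0.5634) = 0.65208953
  phi_33 = -0.03389286 / 0.65208953 = -0.052.
Therefore phi_{33} = -0.0520.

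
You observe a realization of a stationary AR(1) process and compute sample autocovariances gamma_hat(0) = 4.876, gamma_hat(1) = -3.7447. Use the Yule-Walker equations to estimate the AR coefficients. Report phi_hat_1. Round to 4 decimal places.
\hat\phi_{1} = -0.7680

The Yule-Walker equations for an AR(p) process read, in matrix form,
  Gamma_p phi = r_p,   with   (Gamma_p)_{ij} = gamma(|i - j|),
                       (r_p)_i = gamma(i),   i,j = 1..p.
Substitute the sample gammas (Toeplitz matrix and right-hand side of size 1):
  Gamma_p = [[4.876]]
  r_p     = [-3.7447]
With p = 1 this is the single equation gamma(0) phi_1 = gamma(1):
  phi_hat_1 = gamma(1) / gamma(0) = -3.7447 / 4.876 = -0.7680.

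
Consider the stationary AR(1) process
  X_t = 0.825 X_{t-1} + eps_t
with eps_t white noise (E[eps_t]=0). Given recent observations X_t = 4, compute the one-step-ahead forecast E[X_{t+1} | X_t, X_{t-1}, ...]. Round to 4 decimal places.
E[X_{t+1} \mid \mathcal F_t] = 3.3000

For an AR(p) model X_t = c + sum_i phi_i X_{t-i} + eps_t, the
one-step-ahead conditional mean is
  E[X_{t+1} | X_t, ...] = c + sum_i phi_i X_{t+1-i}.
Substitute known values:
  E[X_{t+1} | ...] = (0.825) * (4)
                   = 3.3000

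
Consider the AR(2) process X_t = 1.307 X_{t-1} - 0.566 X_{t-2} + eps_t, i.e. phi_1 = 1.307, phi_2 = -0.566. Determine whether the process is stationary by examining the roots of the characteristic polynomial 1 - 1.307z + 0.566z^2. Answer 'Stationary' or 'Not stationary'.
\text{Stationary}

The AR(p) characteristic polynomial is P(z) = 1 - 1.307z + 0.566z^2.
Stationarity requires all roots to lie outside the unit circle, i.e. |z| > 1 for every root.
Set 1 + (-1.307) z + (0.566) z^2 = 0, i.e. a z^2 + b z + c = 0 with a = 0.566, b = -1.307, c = 1.
Discriminant D = b^2 - 4ac = (-1.307)^2 - 4*(0.566)*1 = 1.708249 - (2.264) = -0.555751.
D < 0, so the roots are the complex-conjugate pair z = (-b +/- i sqrt(-D)) / (2a) = 1.1546 +/- 0.6586i.
For a conjugate pair |z|^2 = z * conj(z) = (product of roots) = c/a = 1/(0.566) = 1.766784, so |z| = sqrt(1.766784) = 1.3292 for both roots.
Moduli of all roots: 1.3292, 1.3292.
All moduli strictly greater than 1? Yes.
Verdict: Stationary.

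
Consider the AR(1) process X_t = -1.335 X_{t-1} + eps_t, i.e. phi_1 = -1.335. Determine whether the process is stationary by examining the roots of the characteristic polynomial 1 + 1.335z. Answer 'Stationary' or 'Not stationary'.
\text{Not stationary}

The AR(p) characteristic polynomial is P(z) = 1 + 1.335z.
Stationarity requires all roots to lie outside the unit circle, i.e. |z| > 1 for every root.
This is linear in z: 1 + (1.335) z = 0  =>  z = -1/(1.335) = -0.749064,  |z| = 0.749064.
Moduli of all roots: 0.7491.
All moduli strictly greater than 1? No.
Verdict: Not stationary.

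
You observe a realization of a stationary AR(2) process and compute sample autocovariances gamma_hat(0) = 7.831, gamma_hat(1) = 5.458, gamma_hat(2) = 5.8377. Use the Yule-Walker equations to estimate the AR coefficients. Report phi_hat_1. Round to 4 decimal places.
\hat\phi_{1} = 0.3450

The Yule-Walker equations for an AR(p) process read, in matrix form,
  Gamma_p phi = r_p,   with   (Gamma_p)_{ij} = gamma(|i - j|),
                       (r_p)_i = gamma(i),   i,j = 1..p.
Substitute the sample gammas (Toeplitz matrix and right-hand side of size 2):
  Gamma_p = [[7.831, 5.458], [5.458, 7.831]]
  r_p     = [5.458, 5.8377]
Written out:
  7.831 phi_1 + 5.458 phi_2 = 5.458
  5.458 phi_1 + 7.831 phi_2 = 5.8377
Solve by Cramer's rule:
  det = gamma(0)^2 - gamma(1)^2 = (7.831)^2 - (5.458)^2 = 61.324561 - 29.789764 = 31.534797
  phi_hat_1 = [gamma(1) gamma(0) - gamma(1) gamma(2)] / det = [(5.458)(7.831) - (5.458)(5.8377)] / 31.534797 = 10.8794314 / 31.534797 = 0.345
  phi_hat_2 = [gamma(0) gamma(2) - gamma(1)^2] / det = [(7.831)(5.8377) - (5.458)^2] / 31.534797 = 15.9252647 / 31.534797 = 0.505
So phi_hat = [0.3450, 0.5050].
Therefore phi_hat_1 = 0.3450.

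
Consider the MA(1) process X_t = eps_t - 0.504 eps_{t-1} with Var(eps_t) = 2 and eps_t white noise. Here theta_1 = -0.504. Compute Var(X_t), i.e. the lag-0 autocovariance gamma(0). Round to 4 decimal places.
\gamma(0) = 2.5080

For an MA(q) process X_t = eps_t + sum_i theta_i eps_{t-i} with
Var(eps_t) = sigma^2, the variance is
  gamma(0) = sigma^2 * (1 + sum_i theta_i^2).
  sum_i theta_i^2 = (-0.504)^2 = 0.254016.
  gamma(0) = 2 * (1 + 0.254016) = 2 * 1.254016 = 2.508032, which rounds to 2.5080.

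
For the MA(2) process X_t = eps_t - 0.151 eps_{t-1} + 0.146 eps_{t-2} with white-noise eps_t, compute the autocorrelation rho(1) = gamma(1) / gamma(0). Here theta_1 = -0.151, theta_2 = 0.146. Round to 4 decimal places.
\rho(1) = -0.1657

For an MA(q) process with theta_0 = 1, the autocovariance is
  gamma(k) = sigma^2 * sum_{i=0..q-k} theta_i * theta_{i+k},
and rho(k) = gamma(k) / gamma(0). Sigma^2 cancels.
  numerator   = (1)*(-0.151) + (-0.151)*(0.146) = -0.173046.
  denominator = (1)^2 + (-0.151)^2 + (0.146)^2 = 1.044117.
  rho(1) = -0.173046 / 1.044117 = -0.1657.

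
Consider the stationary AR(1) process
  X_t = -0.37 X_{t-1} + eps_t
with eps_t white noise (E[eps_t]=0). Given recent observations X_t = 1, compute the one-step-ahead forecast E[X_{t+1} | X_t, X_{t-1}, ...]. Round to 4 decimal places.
E[X_{t+1} \mid \mathcal F_t] = -0.3700

For an AR(p) model X_t = c + sum_i phi_i X_{t-i} + eps_t, the
one-step-ahead conditional mean is
  E[X_{t+1} | X_t, ...] = c + sum_i phi_i X_{t+1-i}.
Substitute known values:
  E[X_{t+1} | ...] = (-0.37) * (1)
                   = -0.3700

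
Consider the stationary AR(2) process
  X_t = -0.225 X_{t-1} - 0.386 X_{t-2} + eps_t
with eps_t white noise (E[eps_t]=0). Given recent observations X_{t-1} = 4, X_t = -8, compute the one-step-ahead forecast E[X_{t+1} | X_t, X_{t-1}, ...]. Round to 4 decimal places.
E[X_{t+1} \mid \mathcal F_t] = 0.2560

For an AR(p) model X_t = c + sum_i phi_i X_{t-i} + eps_t, the
one-step-ahead conditional mean is
  E[X_{t+1} | X_t, ...] = c + sum_i phi_i X_{t+1-i}.
Substitute known values:
  E[X_{t+1} | ...] = (-0.225) * (-8) + (-0.386) * (4)
                   = 0.2560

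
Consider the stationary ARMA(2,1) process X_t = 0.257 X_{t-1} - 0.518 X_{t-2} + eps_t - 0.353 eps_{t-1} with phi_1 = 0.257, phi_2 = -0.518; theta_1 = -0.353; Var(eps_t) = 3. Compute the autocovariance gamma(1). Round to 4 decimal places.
\gamma(1) = 0.0207

Multiply the model equation by X_{t-k} and take expectations. With theta_0 = psi_0 = 1 and psi_j the MA(infinity) weights, this gives
  gamma(k) - sum_i phi_i gamma(k-i) = c_k,
  c_k = sigma^2 * sum_{j=k..q} theta_j psi_{j-k}   (c_k = 0 for k > q),
using gamma(-m) = gamma(m).
psi-weights needed (psi_j = theta_j + sum_i phi_i psi_{j-i}):
  psi_1 = theta_1 + phi_1 = -0.353 + (0.257) = -0.096
Right-hand sides:
  c_0 = sigma^2 (1 + theta_1 psi_1) = 3 * (1 + (-0.353)(-0.096)) = 3 * 1.033888 = 3.101664
  c_1 = sigma^2 theta_1 = 3 * (-0.353) = -1.059
  c_2 = 0
Equations for k = 0, 1, 2 (AR order 2, c_2 = 0):
  (E0) gamma(0) = phi_1 gamma(1) + phi_2 gamma(2) + c_0
  (E1) gamma(1) = phi_1 gamma(0) + phi_2 gamma(1) + c_1
  (E2) gamma(2) = phi_1 gamma(1) + phi_2 gamma(0)
From (E1): gamma(1) = A gamma(0) + B with
  A = phi_1 / (1 - phi_2) = 0.257 / 1.518 = 0.169302,   B = c_1 / (1 - phi_2) = -1.059 / 1.518 = -0.697628.
Insert (E2) into (E0): gamma(0) (1 - phi_2^2) = phi_1 (1 + phi_2) gamma(1) + c_0.
  phi_1 (1 + phi_2) = (0.257)(0.482) = 0.123874,   1 - phi_2^2 = 0.731676.
Replace gamma(1) by A gamma(0) + B and collect gamma(0):
  gamma(0) [0.731676 - (0.123874)(0.169302)] = (0.123874)(-0.697628) + 3.101664
  gamma(0) * 0.710704 = 3.015246
  gamma(0) = 3.015246 / 0.710704 = 4.242619.
  gamma(1) = A gamma(0) + B = (0.169302)(4.242619) + (-0.697628) = 0.020654.
Therefore gamma(1) = 0.0207 (to 4 decimal places).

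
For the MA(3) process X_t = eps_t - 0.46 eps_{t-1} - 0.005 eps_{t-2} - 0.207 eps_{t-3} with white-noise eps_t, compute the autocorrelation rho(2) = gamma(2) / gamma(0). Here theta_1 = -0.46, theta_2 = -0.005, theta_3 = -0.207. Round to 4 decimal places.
\rho(2) = 0.0719

For an MA(q) process with theta_0 = 1, the autocovariance is
  gamma(k) = sigma^2 * sum_{i=0..q-k} theta_i * theta_{i+k},
and rho(k) = gamma(k) / gamma(0). Sigma^2 cancels.
  numerator   = (1)*(-0.005) + (-0.46)*(-0.207) = 0.09022.
  denominator = (1)^2 + (-0.46)^2 + (-0.005)^2 + (-0.207)^2 = 1.254474.
  rho(2) = 0.09022 / 1.254474 = 0.0719.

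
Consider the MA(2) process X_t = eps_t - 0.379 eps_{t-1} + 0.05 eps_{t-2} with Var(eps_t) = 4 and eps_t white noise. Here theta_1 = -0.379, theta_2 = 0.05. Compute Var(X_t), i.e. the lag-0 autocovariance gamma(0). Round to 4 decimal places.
\gamma(0) = 4.5846

For an MA(q) process X_t = eps_t + sum_i theta_i eps_{t-i} with
Var(eps_t) = sigma^2, the variance is
  gamma(0) = sigma^2 * (1 + sum_i theta_i^2).
  sum_i theta_i^2 = (-0.379)^2 + (0.05)^2 = 0.143641 + 0.0025 = 0.146141.
  gamma(0) = 4 * (1 + 0.146141) = 4 * 1.146141 = 4.584564, which rounds to 4.5846.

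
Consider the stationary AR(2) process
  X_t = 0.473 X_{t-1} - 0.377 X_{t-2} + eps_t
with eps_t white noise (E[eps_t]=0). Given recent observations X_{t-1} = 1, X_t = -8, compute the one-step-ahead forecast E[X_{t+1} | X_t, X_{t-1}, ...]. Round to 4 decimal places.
E[X_{t+1} \mid \mathcal F_t] = -4.1610

For an AR(p) model X_t = c + sum_i phi_i X_{t-i} + eps_t, the
one-step-ahead conditional mean is
  E[X_{t+1} | X_t, ...] = c + sum_i phi_i X_{t+1-i}.
Substitute known values:
  E[X_{t+1} | ...] = (0.473) * (-8) + (-0.377) * (1)
                   = -4.1610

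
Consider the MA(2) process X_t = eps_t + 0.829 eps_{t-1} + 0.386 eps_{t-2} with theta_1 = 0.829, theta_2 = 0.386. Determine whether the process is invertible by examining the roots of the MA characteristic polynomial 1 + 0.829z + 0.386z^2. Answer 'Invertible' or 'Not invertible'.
\text{Invertible}

The MA(q) characteristic polynomial is P(z) = 1 + 0.829z + 0.386z^2.
Invertibility requires all roots to lie outside the unit circle, i.e. |z| > 1 for every root.
Set 1 + (0.829) z + (0.386) z^2 = 0, i.e. a z^2 + b z + c = 0 with a = 0.386, b = 0.829, c = 1.
Discriminant D = b^2 - 4ac = (0.829)^2 - 4*(0.386)*1 = 0.687241 - (1.544) = -0.856759.
D < 0, so the roots are the complex-conjugate pair z = (-b +/- i sqrt(-D)) / (2a) = -1.0738 +/- 1.199i.
For a conjugate pair |z|^2 = z * conj(z) = (product of roots) = c/a = 1/(0.386) = 2.590674, so |z| = sqrt(2.590674) = 1.6096 for both roots.
Moduli of all roots: 1.6096, 1.6096.
All moduli strictly greater than 1? Yes.
Verdict: Invertible.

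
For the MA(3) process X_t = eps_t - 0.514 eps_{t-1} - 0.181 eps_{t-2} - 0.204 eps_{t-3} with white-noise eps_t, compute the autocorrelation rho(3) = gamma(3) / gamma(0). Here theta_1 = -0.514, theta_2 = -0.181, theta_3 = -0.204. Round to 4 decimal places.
\rho(3) = -0.1524

For an MA(q) process with theta_0 = 1, the autocovariance is
  gamma(k) = sigma^2 * sum_{i=0..q-k} theta_i * theta_{i+k},
and rho(k) = gamma(k) / gamma(0). Sigma^2 cancels.
  numerator   = (1)*(-0.204) = -0.204.
  denominator = (1)^2 + (-0.514)^2 + (-0.181)^2 + (-0.204)^2 = 1.338573.
  rho(3) = -0.204 / 1.338573 = -0.1524.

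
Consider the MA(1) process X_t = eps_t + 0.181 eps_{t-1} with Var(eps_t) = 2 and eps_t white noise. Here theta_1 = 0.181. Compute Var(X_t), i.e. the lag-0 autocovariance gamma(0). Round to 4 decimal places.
\gamma(0) = 2.0655

For an MA(q) process X_t = eps_t + sum_i theta_i eps_{t-i} with
Var(eps_t) = sigma^2, the variance is
  gamma(0) = sigma^2 * (1 + sum_i theta_i^2).
  sum_i theta_i^2 = (0.181)^2 = 0.032761.
  gamma(0) = 2 * (1 + 0.032761) = 2 * 1.032761 = 2.065522, which rounds to 2.0655.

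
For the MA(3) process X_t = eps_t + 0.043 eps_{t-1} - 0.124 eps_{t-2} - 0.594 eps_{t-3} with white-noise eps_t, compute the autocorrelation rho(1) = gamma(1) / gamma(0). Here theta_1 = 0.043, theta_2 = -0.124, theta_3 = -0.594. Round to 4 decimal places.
\rho(1) = 0.0813

For an MA(q) process with theta_0 = 1, the autocovariance is
  gamma(k) = sigma^2 * sum_{i=0..q-k} theta_i * theta_{i+k},
and rho(k) = gamma(k) / gamma(0). Sigma^2 cancels.
  numerator   = (1)*(0.043) + (0.043)*(-0.124) + (-0.124)*(-0.594) = 0.111324.
  denominator = (1)^2 + (0.043)^2 + (-0.124)^2 + (-0.594)^2 = 1.370061.
  rho(1) = 0.111324 / 1.370061 = 0.0813.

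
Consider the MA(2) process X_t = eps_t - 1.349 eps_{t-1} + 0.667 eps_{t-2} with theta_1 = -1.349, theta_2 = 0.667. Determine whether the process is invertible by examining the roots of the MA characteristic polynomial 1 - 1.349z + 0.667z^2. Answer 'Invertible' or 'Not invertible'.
\text{Invertible}

The MA(q) characteristic polynomial is P(z) = 1 - 1.349z + 0.667z^2.
Invertibility requires all roots to lie outside the unit circle, i.e. |z| > 1 for every root.
Set 1 + (-1.349) z + (0.667) z^2 = 0, i.e. a z^2 + b z + c = 0 with a = 0.667, b = -1.349, c = 1.
Discriminant D = b^2 - 4ac = (-1.349)^2 - 4*(0.667)*1 = 1.819801 - (2.668) = -0.848199.
D < 0, so the roots are the complex-conjugate pair z = (-b +/- i sqrt(-D)) / (2a) = 1.0112 +/- 0.6904i.
For a conjugate pair |z|^2 = z * conj(z) = (product of roots) = c/a = 1/(0.667) = 1.49925, so |z| = sqrt(1.49925) = 1.2244 for both roots.
Moduli of all roots: 1.2244, 1.2244.
All moduli strictly greater than 1? Yes.
Verdict: Invertible.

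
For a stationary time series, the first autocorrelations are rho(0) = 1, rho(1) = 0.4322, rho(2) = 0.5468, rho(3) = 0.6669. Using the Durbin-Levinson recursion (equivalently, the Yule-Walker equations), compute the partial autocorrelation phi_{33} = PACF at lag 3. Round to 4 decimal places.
\phi_{33} = 0.5259

The PACF at lag k is phi_{kk}, the last component of the solution
to the Yule-Walker system G_k phi = r_k where
  (G_k)_{ij} = rho(|i - j|), (r_k)_i = rho(i), i,j = 1..k.
Equivalently, Durbin-Levinson gives phi_{kk} iteratively:
  phi_{11} = rho(1)
  phi_{kk} = [rho(k) - sum_{j=1..k-1} phi_{k-1,j} rho(k-j)]
            / [1 - sum_{j=1..k-1} phi_{k-1,j} rho(j)],
  phi_{k,j} = phi_{k-1,j} - phi_{kk} phi_{k-1,k-j},  j = 1..k-1.
Step k = 1:
  phi_11 = rho(1) = 0.4322.
Step k = 2:
  phi_22 = [rho(2) - phi_11 rho(1)] / [1 - phi_11 rho(1)] = [0.5468 - (0.4322)(0.4322)] / [1 - (0.4322)(0.4322)]
         = 0.36000316 / 0.81320316 = 0.442698.
  Update: phi_21 = phi_11 - phi_22 phi_11 = 0.4322 - (0.442698)(0.4322) = 0.240866.
Step k = 3:
  phi_33 = [rho(3) - phi_21 rho(2) - phi_22 rho(1)] / [1 - phi_21 rho(1) - phi_22 rho(2)]
    numerator   = 0.6669 - (0.240866)(0.5468) - (0.442698)(0.4322) = 0.3438605
    denominator = 1 - (0.240866)(0.4322) - (0.442698)(0.5468) = 0.65383059
  phi_33 = 0.3438605 / 0.65383059 = 0.5259.
Therefore phi_{33} = 0.5259.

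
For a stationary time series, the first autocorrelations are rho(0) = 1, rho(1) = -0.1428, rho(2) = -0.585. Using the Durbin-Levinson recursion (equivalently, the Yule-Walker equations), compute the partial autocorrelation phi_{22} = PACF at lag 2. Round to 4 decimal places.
\phi_{22} = -0.6180

The PACF at lag k is phi_{kk}, the last component of the solution
to the Yule-Walker system G_k phi = r_k where
  (G_k)_{ij} = rho(|i - j|), (r_k)_i = rho(i), i,j = 1..k.
Equivalently, Durbin-Levinson gives phi_{kk} iteratively:
  phi_{11} = rho(1)
  phi_{kk} = [rho(k) - sum_{j=1..k-1} phi_{k-1,j} rho(k-j)]
            / [1 - sum_{j=1..k-1} phi_{k-1,j} rho(j)],
  phi_{k,j} = phi_{k-1,j} - phi_{kk} phi_{k-1,k-j},  j = 1..k-1.
Step k = 1:
  phi_11 = rho(1) = -0.1428.
Step k = 2:
  phi_22 = [rho(2) - phi_11 rho(1)] / [1 - phi_11 rho(1)] = [-0.585 - (-0.1428)(-0.1428)] / [1 - (-0.1428)(-0.1428)]
         = -0.60539184 / 0.97960816 = -0.618.
Therefore phi_{22} = -0.6180.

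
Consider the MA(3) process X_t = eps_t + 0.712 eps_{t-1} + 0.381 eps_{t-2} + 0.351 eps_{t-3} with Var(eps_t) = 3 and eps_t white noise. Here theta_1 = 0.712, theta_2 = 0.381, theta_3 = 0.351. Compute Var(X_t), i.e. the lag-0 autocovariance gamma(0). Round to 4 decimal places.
\gamma(0) = 5.3259

For an MA(q) process X_t = eps_t + sum_i theta_i eps_{t-i} with
Var(eps_t) = sigma^2, the variance is
  gamma(0) = sigma^2 * (1 + sum_i theta_i^2).
  sum_i theta_i^2 = (0.712)^2 + (0.381)^2 + (0.351)^2 = 0.506944 + 0.145161 + 0.123201 = 0.775306.
  gamma(0) = 3 * (1 + 0.775306) = 3 * 1.775306 = 5.325918, which rounds to 5.3259.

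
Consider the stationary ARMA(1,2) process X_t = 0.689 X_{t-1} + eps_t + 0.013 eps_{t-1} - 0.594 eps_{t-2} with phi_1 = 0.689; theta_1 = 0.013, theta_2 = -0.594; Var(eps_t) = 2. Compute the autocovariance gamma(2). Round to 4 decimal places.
\gamma(2) = -0.3054

Multiply the model equation by X_{t-k} and take expectations. With theta_0 = psi_0 = 1 and psi_j the MA(infinity) weights, this gives
  gamma(k) - sum_i phi_i gamma(k-i) = c_k,
  c_k = sigma^2 * sum_{j=k..q} theta_j psi_{j-k}   (c_k = 0 for k > q),
using gamma(-m) = gamma(m).
psi-weights needed (psi_j = theta_j + sum_i phi_i psi_{j-i}):
  psi_1 = theta_1 + phi_1 = 0.013 + (0.689) = 0.702
  psi_2 = theta_2 + phi_1 psi_1 = -0.594 + (0.689)(0.702) = -0.110322
Right-hand sides:
  c_0 = sigma^2 (1 + theta_1 psi_1 + theta_2 psi_2) = 2 * (1 + (0.013)(0.702) + (-0.594)(-0.110322)) = 2 * 1.074657 = 2.149315
  c_1 = sigma^2 (theta_1 + theta_2 psi_1) = 2 * (0.013 + (-0.594)(0.702)) = -0.807976
  c_2 = sigma^2 theta_2 = 2 * (-0.594) = -1.188
Equations for k = 0 and k = 1 (AR order 1):
  gamma(0) = phi_1 gamma(1) + c_0
  gamma(1) = phi_1 gamma(0) + c_1
Substituting the second into the first: gamma(0) (1 - phi_1^2) = c_0 + phi_1 c_1, so
  gamma(0) = (c_0 + phi_1 c_1) / (1 - phi_1^2) = (2.149315 + (0.689)(-0.807976)) / (1 - (0.689)^2) = 1.592619 / 0.525279 = 3.031949.
  gamma(1) = phi_1 gamma(0) + c_1 = (0.689)(3.031949) + (-0.807976) = 1.281037.
For k = 2: gamma(2) = phi_1 gamma(1) + c_2
  = (0.689)(1.281037) + (-1.188) = -0.305366.
Therefore gamma(2) = -0.3054 (to 4 decimal places).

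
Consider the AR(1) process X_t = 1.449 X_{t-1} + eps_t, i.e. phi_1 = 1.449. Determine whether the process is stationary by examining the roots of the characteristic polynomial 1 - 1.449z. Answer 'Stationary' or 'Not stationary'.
\text{Not stationary}

The AR(p) characteristic polynomial is P(z) = 1 - 1.449z.
Stationarity requires all roots to lie outside the unit circle, i.e. |z| > 1 for every root.
This is linear in z: 1 + (-1.449) z = 0  =>  z = -1/(-1.449) = 0.690131,  |z| = 0.690131.
Moduli of all roots: 0.6901.
All moduli strictly greater than 1? No.
Verdict: Not stationary.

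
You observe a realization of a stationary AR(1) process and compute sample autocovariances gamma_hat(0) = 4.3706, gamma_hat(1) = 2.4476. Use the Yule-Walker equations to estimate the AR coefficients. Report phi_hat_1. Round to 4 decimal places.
\hat\phi_{1} = 0.5600

The Yule-Walker equations for an AR(p) process read, in matrix form,
  Gamma_p phi = r_p,   with   (Gamma_p)_{ij} = gamma(|i - j|),
                       (r_p)_i = gamma(i),   i,j = 1..p.
Substitute the sample gammas (Toeplitz matrix and right-hand side of size 1):
  Gamma_p = [[4.3706]]
  r_p     = [2.4476]
With p = 1 this is the single equation gamma(0) phi_1 = gamma(1):
  phi_hat_1 = gamma(1) / gamma(0) = 2.4476 / 4.3706 = 0.5600.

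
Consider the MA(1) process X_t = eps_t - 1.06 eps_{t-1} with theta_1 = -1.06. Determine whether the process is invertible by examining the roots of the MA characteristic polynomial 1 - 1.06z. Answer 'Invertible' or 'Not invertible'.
\text{Not invertible}

The MA(q) characteristic polynomial is P(z) = 1 - 1.06z.
Invertibility requires all roots to lie outside the unit circle, i.e. |z| > 1 for every root.
This is linear in z: 1 + (-1.06) z = 0  =>  z = -1/(-1.06) = 0.943396,  |z| = 0.943396.
Moduli of all roots: 0.9434.
All moduli strictly greater than 1? No.
Verdict: Not invertible.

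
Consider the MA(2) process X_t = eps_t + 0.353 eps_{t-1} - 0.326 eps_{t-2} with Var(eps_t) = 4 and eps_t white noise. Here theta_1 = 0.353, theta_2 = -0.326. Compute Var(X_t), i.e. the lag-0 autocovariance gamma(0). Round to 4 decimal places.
\gamma(0) = 4.9235

For an MA(q) process X_t = eps_t + sum_i theta_i eps_{t-i} with
Var(eps_t) = sigma^2, the variance is
  gamma(0) = sigma^2 * (1 + sum_i theta_i^2).
  sum_i theta_i^2 = (0.353)^2 + (-0.326)^2 = 0.124609 + 0.106276 = 0.230885.
  gamma(0) = 4 * (1 + 0.230885) = 4 * 1.230885 = 4.92354, which rounds to 4.9235.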